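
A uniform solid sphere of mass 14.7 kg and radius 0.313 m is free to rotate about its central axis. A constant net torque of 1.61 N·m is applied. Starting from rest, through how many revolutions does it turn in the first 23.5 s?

≈ 123 revolutions

I = (2/5)MR² = (2/5)(14.7)(0.313)² = 0.5761 kg·m².
α = τ/I = 1.61/0.5761 = 2.795 rad/s².
θ = ½αt² = ½(2.795)(23.5)² = 771.7 rad.
Revolutions = θ/(2π) = 122.8.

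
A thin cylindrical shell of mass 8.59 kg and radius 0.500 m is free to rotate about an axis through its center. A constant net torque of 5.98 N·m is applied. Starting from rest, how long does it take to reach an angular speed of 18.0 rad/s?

t ≈ 6.46 s

I = MR² = (8.59)(0.500)² = 2.147 kg·m².
α = τ/I = 5.98/2.147 = 2.785 rad/s².
ω = αt ⇒ t = ω/α = 18.0/2.785 = 6.464 s.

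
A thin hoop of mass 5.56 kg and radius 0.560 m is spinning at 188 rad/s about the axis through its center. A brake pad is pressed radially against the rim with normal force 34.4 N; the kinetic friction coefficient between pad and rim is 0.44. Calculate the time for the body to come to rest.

t ≈ 38.7 s

I = MR² = (5.56)(0.560)² = 1.744 kg·m².
Friction force f = μN = (0.44)(34.4) = 15.14 N at the rim; torque magnitude τ = fR = 8.476 N·m, opposing ω.
|α| = τ/I = 8.476/1.744 = 4.861 rad/s² (deceleration).
0 = ω₀ − |α|t ⇒ t = ω₀/|α| = 188/4.861 = 38.67 s.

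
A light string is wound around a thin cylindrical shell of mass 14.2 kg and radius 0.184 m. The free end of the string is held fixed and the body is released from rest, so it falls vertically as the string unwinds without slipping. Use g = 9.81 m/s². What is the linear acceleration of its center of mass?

a ≈ 4.91 m/s²

Translation: Mg − T = Ma. Rotation about the center: TR = Iα with I = MR².
With a = αR: T = (I/R²)a = M a, so Mg = (1 + 1.000)Ma.
a = g/(1 + 1.000) = 9.81/2.000 = 4.905 m/s².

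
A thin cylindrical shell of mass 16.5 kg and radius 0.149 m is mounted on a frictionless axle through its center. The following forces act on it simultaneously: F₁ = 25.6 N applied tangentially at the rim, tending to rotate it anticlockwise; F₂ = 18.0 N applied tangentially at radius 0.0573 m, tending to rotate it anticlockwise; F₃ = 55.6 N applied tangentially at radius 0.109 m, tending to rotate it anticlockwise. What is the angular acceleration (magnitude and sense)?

α ≈ 29.8 rad/s², anticlockwise

I = MR² = (16.5)(0.149)² = 0.3663 kg·m².
Taking anticlockwise as positive: τ₁ = +(25.6)(0.149) = +3.814 N·m; τ₂ = +(18.0)(0.0573) = +1.031 N·m; τ₃ = +(55.6)(0.109) = +6.060 N·m.
Net torque τ = 10.91 N·m.
α = τ/I = 10.91/0.3663 = 29.77 rad/s².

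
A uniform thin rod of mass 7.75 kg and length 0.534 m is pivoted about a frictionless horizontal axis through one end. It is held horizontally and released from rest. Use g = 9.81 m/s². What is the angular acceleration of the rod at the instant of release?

α ≈ 27.6 rad/s²

About the pivot, I = (1/3)ML² = (1/3)(7.75)(0.534)² = 0.7367 kg·m².
The weight acts at the center, a distance L/2 = 0.2670 m from the pivot; τ = Mg(L/2) = 20.30 N·m.
α = τ/I = 20.30/0.7367 = 27.56 rad/s².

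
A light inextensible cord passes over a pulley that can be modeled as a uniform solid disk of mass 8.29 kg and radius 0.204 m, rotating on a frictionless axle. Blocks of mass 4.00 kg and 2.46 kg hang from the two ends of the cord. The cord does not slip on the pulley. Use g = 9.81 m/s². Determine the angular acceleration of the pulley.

I = ½MR² = (1/2)(8.29)(0.204)² = 0.1725 kg·m².
Heavier block: m₁g − T₁ = m₁a. Lighter block: T₂ − m₂g = m₂a.
Pulley: (T₁ − T₂)R = Iα = I(a/R), so T₁ − T₂ = (I/R²)a = (1/2)M_p a = 4.145·a.
Adding the three: (m₁ − m₂)g = (m₁ + m₂ + 4.145)a, so a = (4.00 − 2.46)(9.81)/(4.00 + 2.46 + 4.145) = 1.425 m/s².
α = a/R = 1.425/0.204 = 6.983 rad/s².

α ≈ 6.98 rad/s²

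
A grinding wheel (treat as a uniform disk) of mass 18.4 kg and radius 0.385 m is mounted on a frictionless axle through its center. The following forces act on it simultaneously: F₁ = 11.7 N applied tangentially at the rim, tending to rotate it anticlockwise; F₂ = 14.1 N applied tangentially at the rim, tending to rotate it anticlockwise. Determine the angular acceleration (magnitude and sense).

I = ½MR² = (1/2)(18.4)(0.385)² = 1.364 kg·m².
Taking anticlockwise as positive: τ₁ = +(11.7)(0.385) = +4.505 N·m; τ₂ = +(14.1)(0.385) = +5.428 N·m.
Net torque τ = 9.933 N·m.
α = τ/I = 9.933/1.364 = 7.284 rad/s².

α ≈ 7.28 rad/s², anticlockwise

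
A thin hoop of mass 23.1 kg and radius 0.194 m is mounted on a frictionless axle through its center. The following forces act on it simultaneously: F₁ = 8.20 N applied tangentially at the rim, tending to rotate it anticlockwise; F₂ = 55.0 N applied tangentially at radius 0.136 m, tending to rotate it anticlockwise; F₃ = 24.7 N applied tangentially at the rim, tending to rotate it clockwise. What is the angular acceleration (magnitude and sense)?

α ≈ 4.92 rad/s², anticlockwise

I = MR² = (23.1)(0.194)² = 0.8694 kg·m².
Taking anticlockwise as positive: τ₁ = +(8.20)(0.194) = +1.591 N·m; τ₂ = +(55.0)(0.136) = +7.480 N·m; τ₃ = −(24.7)(0.194) = −4.792 N·m.
Net torque τ = 4.279 N·m.
α = τ/I = 4.279/0.8694 = 4.922 rad/s².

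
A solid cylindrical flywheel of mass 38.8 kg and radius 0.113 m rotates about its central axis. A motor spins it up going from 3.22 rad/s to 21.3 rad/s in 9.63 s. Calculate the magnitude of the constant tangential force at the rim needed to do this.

I = ½MR² = (1/2)(38.8)(0.113)² = 0.2477 kg·m².
α = Δω/Δt = (21.3 − 3.22)/9.63 = 1.877 rad/s².
The required torque is τ = Iα = (0.2477)(1.877) = 0.4651 N·m.
A tangential force at the rim gives τ = FR, so F = τ/R = 0.4651/0.113 = 4.116 N.

F ≈ 4.12 N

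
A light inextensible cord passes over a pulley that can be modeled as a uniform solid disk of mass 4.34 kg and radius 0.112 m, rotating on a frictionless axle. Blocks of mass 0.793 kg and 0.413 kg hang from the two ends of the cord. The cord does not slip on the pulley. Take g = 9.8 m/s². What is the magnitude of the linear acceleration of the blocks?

a ≈ 1.10 m/s²

I = ½MR² = (1/2)(4.34)(0.112)² = 0.02722 kg·m².
Heavier block: m₁g − T₁ = m₁a. Lighter block: T₂ − m₂g = m₂a.
Pulley: (T₁ − T₂)R = Iα = I(a/R), so T₁ − T₂ = (I/R²)a = (1/2)M_p a = 2.170·a.
Adding the three: (m₁ − m₂)g = (m₁ + m₂ + 2.170)a, so a = (0.793 − 0.413)(9.8)/(0.793 + 0.413 + 2.170) = 1.103 m/s².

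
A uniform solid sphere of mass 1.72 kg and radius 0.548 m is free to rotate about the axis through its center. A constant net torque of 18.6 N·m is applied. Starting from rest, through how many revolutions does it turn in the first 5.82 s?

≈ 243 revolutions

I = (2/5)MR² = (2/5)(1.72)(0.548)² = 0.2066 kg·m².
α = τ/I = 18.6/0.2066 = 90.03 rad/s².
θ = ½αt² = ½(90.03)(5.82)² = 1525 rad.
Revolutions = θ/(2π) = 242.7.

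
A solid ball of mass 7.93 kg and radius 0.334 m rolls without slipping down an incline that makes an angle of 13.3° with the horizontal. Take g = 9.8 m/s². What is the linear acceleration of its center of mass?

Translation along the incline: Mg sinθ − f = Ma.
Rotation about the center: fR = Iα with I = (2/5)MR². No-slip gives a = αR, so f = (I/R²)a = (2/5)M a.
Substituting: Mg sinθ = (1 + 0.4000)Ma, so a = g sinθ/(1 + 0.4000) = (9.8) sin 13.3° / 1.400 = 1.610 m/s².

a ≈ 1.61 m/s²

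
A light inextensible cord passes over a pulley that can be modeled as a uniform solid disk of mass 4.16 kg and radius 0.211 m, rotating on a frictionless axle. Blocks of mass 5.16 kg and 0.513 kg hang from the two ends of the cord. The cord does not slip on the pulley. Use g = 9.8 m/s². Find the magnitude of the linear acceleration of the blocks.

I = ½MR² = (1/2)(4.16)(0.211)² = 0.09260 kg·m².
Heavier block: m₁g − T₁ = m₁a. Lighter block: T₂ − m₂g = m₂a.
Pulley: (T₁ − T₂)R = Iα = I(a/R), so T₁ − T₂ = (I/R²)a = (1/2)M_p a = 2.080·a.
Adding the three: (m₁ − m₂)g = (m₁ + m₂ + 2.080)a, so a = (5.16 − 0.513)(9.8)/(5.16 + 0.513 + 2.080) = 5.874 m/s².

a ≈ 5.87 m/s²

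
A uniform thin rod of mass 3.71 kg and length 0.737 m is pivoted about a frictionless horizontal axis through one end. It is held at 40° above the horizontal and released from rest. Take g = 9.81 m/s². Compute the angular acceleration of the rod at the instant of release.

α ≈ 15.3 rad/s²

About the pivot, I = (1/3)ML² = (1/3)(3.71)(0.737)² = 0.6717 kg·m².
The weight acts at the center, a distance L/2 = 0.3685 m from the pivot; τ = Mg(L/2) cos 40° = 10.27 N·m.
α = τ/I = 10.27/0.6717 = 15.29 rad/s².
(Equivalently α = (3g/(2L)) cos 40° = 15.29 rad/s².)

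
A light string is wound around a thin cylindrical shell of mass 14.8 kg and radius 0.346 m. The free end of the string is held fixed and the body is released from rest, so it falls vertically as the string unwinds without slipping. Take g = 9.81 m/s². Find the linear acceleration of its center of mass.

Translation: Mg − T = Ma. Rotation about the center: TR = Iα with I = MR².
With a = αR: T = (I/R²)a = M a, so Mg = (1 + 1.000)Ma.
a = g/(1 + 1.000) = 9.81/2.000 = 4.905 m/s².

a ≈ 4.91 m/s²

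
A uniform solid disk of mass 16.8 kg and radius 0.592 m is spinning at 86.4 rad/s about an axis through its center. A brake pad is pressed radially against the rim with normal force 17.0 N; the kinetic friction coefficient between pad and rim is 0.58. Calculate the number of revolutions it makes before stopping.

I = ½MR² = (1/2)(16.8)(0.592)² = 2.944 kg·m².
Friction force f = μN = (0.58)(17.0) = 9.860 N at the rim; torque magnitude τ = fR = 5.837 N·m, opposing ω.
|α| = τ/I = 5.837/2.944 = 1.983 rad/s² (deceleration).
ω² = ω₀² − 2|α|θ with ω = 0 ⇒ θ = ω₀²/(2|α|) = 1882 rad = 299.6 rev.

≈ 300 revolutions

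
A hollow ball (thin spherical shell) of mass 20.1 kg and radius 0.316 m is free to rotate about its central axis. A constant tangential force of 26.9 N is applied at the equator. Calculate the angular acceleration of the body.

α ≈ 6.35 rad/s²

I = (2/3)MR² = (2/3)(20.1)(0.316)² = 1.338 kg·m².
τ = F R = (26.9)(0.316) = 8.500 N·m.
Newton's second law for rotation, τ = Iα, gives α = τ/I = 8.500/1.338 = 6.353 rad/s².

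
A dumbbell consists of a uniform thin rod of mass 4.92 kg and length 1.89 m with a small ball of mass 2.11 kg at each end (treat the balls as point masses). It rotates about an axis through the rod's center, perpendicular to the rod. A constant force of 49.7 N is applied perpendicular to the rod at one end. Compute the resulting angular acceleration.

I_rod = (1/12)ML² = (1/12)(4.92)(1.89)² = 1.465 kg·m².
I_balls = 2·m·(L/2)² = 2(2.11)(0.9450)² = 3.769 kg·m².
Total I = 5.233 kg·m².
τ = F·(L/2) = (49.7)(0.945) = 46.97 N·m.
α = τ/I = 46.97/5.233 = 8.975 rad/s².

α ≈ 8.97 rad/s²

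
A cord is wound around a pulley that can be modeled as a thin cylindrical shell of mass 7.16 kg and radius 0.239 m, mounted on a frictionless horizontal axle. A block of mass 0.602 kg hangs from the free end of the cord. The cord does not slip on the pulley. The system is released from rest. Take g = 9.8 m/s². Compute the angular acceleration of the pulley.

I = MR² = (7.16)(0.239)² = 0.4090 kg·m².
Block: mg − T = ma. Pulley: TR = Iα. No-slip: a = αR, so T = (I/R²)a = 7.160·a.
Then mg = (m + 7.160)a, so a = (0.602)(9.8)/(0.602 + 7.160) = 0.7601 m/s².
α = a/R = 0.7601/0.239 = 3.180 rad/s².

α ≈ 3.18 rad/s²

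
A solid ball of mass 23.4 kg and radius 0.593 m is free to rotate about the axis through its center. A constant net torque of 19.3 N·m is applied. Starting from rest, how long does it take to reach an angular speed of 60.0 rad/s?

t ≈ 10.2 s

I = (2/5)MR² = (2/5)(23.4)(0.593)² = 3.291 kg·m².
α = τ/I = 19.3/3.291 = 5.864 rad/s².
ω = αt ⇒ t = ω/α = 60.0/5.864 = 10.23 s.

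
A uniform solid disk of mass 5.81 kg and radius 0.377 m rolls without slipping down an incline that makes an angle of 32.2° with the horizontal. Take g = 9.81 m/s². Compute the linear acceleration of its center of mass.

Translation along the incline: Mg sinθ − f = Ma.
Rotation about the center: fR = Iα with I = ½MR². No-slip gives a = αR, so f = (I/R²)a = (1/2)M a.
Substituting: Mg sinθ = (1 + 0.5000)Ma, so a = g sinθ/(1 + 0.5000) = (9.81) sin 32.2° / 1.500 = 3.485 m/s².

a ≈ 3.49 m/s²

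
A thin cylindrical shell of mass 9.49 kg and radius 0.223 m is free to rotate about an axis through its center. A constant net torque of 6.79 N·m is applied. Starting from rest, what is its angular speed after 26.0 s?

ω ≈ 374 rad/s

I = MR² = (9.49)(0.223)² = 0.4719 kg·m².
α = τ/I = 6.79/0.4719 = 14.39 rad/s².
ω = ω₀ + αt = 0 + (14.39)(26.0) = 374.1 rad/s.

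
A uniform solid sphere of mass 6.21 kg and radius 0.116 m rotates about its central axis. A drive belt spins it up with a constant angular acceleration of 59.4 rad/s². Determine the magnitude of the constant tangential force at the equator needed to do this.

F ≈ 17.1 N

I = (2/5)MR² = (2/5)(6.21)(0.116)² = 0.03342 kg·m².
The required torque is τ = Iα = (0.03342)(59.40) = 1.985 N·m.
A tangential force at the equator gives τ = FR, so F = τ/R = 1.985/0.116 = 17.12 N.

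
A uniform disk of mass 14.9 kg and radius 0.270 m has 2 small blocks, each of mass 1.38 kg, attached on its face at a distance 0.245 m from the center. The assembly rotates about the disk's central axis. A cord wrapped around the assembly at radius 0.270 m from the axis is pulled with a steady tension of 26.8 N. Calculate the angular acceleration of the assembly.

I_disk = ½MR² = ½(14.9)(0.270)² = 0.5431 kg·m².
I_blocks = 2·m·r² = 2(1.38)(0.245)² = 0.1657 kg·m².
Total I = 0.7088 kg·m².
τ = F r = (26.8)(0.270) = 7.236 N·m.
α = τ/I = 7.236/0.7088 = 10.21 rad/s².

α ≈ 10.2 rad/s²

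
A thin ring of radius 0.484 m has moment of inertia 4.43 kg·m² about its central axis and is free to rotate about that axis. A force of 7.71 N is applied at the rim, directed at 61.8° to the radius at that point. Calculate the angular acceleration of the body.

α ≈ 0.742 rad/s²

Only the tangential component produces torque: τ = F R sinθ = (7.71)(0.484) sin 61.8° = 3.289 N·m.
From τ = Iα: α = 3.289/4.430 = 0.7424 rad/s².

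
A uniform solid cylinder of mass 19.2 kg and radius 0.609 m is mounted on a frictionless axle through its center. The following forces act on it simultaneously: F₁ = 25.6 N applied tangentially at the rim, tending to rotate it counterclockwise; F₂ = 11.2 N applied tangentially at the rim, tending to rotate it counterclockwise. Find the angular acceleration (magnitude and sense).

I = ½MR² = (1/2)(19.2)(0.609)² = 3.560 kg·m².
Taking counterclockwise as positive: τ₁ = +(25.6)(0.609) = +15.59 N·m; τ₂ = +(11.2)(0.609) = +6.821 N·m.
Net torque τ = 22.41 N·m.
α = τ/I = 22.41/3.560 = 6.294 rad/s².

α ≈ 6.29 rad/s², counterclockwise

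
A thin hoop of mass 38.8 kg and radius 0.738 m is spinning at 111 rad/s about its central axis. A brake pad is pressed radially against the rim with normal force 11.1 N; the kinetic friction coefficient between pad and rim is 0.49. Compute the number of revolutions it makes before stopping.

I = MR² = (38.8)(0.738)² = 21.13 kg·m².
Friction force f = μN = (0.49)(11.1) = 5.439 N at the rim; torque magnitude τ = fR = 4.014 N·m, opposing ω.
|α| = τ/I = 4.014/21.13 = 0.1899 rad/s² (deceleration).
ω² = ω₀² − 2|α|θ with ω = 0 ⇒ θ = ω₀²/(2|α|) = 32430 rad = 5162 rev.

≈ 5160 revolutions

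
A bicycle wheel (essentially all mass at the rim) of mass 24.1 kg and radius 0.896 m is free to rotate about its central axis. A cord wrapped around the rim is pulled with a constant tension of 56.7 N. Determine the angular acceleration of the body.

I = MR² = (24.1)(0.896)² = 19.35 kg·m².
τ = F R = (56.7)(0.896) = 50.80 N·m.
From τ = Iα: α = 50.80/19.35 = 2.626 rad/s².

α ≈ 2.63 rad/s²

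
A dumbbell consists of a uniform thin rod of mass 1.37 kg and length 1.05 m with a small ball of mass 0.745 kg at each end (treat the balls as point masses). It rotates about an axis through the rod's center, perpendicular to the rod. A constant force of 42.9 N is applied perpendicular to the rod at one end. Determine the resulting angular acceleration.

I_rod = (1/12)ML² = (1/12)(1.37)(1.05)² = 0.1259 kg·m².
I_balls = 2·m·(L/2)² = 2(0.745)(0.5250)² = 0.4107 kg·m².
Total I = 0.5365 kg·m².
τ = F·(L/2) = (42.9)(0.525) = 22.52 N·m.
α = τ/I = 22.52/0.5365 = 41.98 rad/s².

α ≈ 42.0 rad/s²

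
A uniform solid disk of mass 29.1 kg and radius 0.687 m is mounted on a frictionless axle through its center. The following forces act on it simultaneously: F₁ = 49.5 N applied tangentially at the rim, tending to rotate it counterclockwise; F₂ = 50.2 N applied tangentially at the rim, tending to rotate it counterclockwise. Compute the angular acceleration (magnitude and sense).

I = ½MR² = (1/2)(29.1)(0.687)² = 6.867 kg·m².
Taking counterclockwise as positive: τ₁ = +(49.5)(0.687) = +34.01 N·m; τ₂ = +(50.2)(0.687) = +34.49 N·m.
Net torque τ = 68.49 N·m.
α = τ/I = 68.49/6.867 = 9.974 rad/s².

α ≈ 9.97 rad/s², counterclockwise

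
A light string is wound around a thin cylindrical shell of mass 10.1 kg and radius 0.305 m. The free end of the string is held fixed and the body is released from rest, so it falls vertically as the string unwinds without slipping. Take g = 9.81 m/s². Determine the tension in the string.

T ≈ 49.5 N

Translation: Mg − T = Ma. Rotation about the center: TR = Iα with I = MR².
With a = αR: T = (I/R²)a = M a, so Mg = (1 + 1.000)Ma.
a = g/(1 + 1.000) = 9.81/2.000 = 4.905 m/s².
T = 1.000·M·a = (1.000)(10.1)(4.905) = 49.54 N.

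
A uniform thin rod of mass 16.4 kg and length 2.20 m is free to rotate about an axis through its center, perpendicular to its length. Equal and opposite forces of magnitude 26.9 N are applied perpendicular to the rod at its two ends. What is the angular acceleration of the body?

α ≈ 8.95 rad/s²

I = (1/12)ML² = (1/12)(16.4)(2.20)² = 6.615 kg·m².
The couple gives τ = F·(L/2) + F·(L/2) = F L = (26.9)(2.20) = 59.18 N·m.
From τ = Iα: α = 59.18/6.615 = 8.947 rad/s².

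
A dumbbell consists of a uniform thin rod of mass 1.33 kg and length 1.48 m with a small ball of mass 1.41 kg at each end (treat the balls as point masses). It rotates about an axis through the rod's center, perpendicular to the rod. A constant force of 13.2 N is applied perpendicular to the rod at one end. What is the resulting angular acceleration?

α ≈ 5.47 rad/s²

I_rod = (1/12)ML² = (1/12)(1.33)(1.48)² = 0.2428 kg·m².
I_balls = 2·m·(L/2)² = 2(1.41)(0.7400)² = 1.544 kg·m².
Total I = 1.787 kg·m².
τ = F·(L/2) = (13.2)(0.740) = 9.768 N·m.
α = τ/I = 9.768/1.787 = 5.466 rad/s².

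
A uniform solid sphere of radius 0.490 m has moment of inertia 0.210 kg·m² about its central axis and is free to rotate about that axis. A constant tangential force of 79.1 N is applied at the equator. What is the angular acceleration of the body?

τ = F R = (79.1)(0.490) = 38.76 N·m.
From τ = Iα: α = 38.76/0.2100 = 184.6 rad/s².

α ≈ 185 rad/s²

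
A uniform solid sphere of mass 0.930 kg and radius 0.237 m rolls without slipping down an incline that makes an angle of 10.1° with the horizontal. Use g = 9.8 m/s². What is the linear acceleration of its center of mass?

Translation along the incline: Mg sinθ − f = Ma.
Rotation about the center: fR = Iα with I = (2/5)MR². No-slip gives a = αR, so f = (I/R²)a = (2/5)M a.
Substituting: Mg sinθ = (1 + 0.4000)Ma, so a = g sinθ/(1 + 0.4000) = (9.8) sin 10.1° / 1.400 = 1.228 m/s².

a ≈ 1.23 m/s²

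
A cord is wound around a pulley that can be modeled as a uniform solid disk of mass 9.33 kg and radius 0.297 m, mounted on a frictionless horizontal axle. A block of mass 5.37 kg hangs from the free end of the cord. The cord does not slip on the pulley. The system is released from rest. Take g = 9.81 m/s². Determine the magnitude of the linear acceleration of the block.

I = ½MR² = (1/2)(9.33)(0.297)² = 0.4115 kg·m².
Block: mg − T = ma. Pulley: TR = Iα. No-slip: a = αR, so T = (I/R²)a = 4.665·a.
Then mg = (m + 4.665)a, so a = (5.37)(9.81)/(5.37 + 4.665) = 5.250 m/s².

a ≈ 5.25 m/s²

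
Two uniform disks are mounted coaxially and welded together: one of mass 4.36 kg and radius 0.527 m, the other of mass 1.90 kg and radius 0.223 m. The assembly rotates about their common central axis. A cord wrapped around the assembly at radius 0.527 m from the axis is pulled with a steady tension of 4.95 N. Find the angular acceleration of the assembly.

I = ½M₁R₁² + ½M₂R₂² = ½(4.36)(0.527)² + ½(1.90)(0.223)² = 0.6527 kg·m².
τ = F r = (4.95)(0.527) = 2.609 N·m.
α = τ/I = 2.609/0.6527 = 3.997 rad/s².

α ≈ 4.00 rad/s²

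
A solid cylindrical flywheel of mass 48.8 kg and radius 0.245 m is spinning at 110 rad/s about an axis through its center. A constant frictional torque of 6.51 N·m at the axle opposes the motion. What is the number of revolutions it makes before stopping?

≈ 217 revolutions

I = ½MR² = (1/2)(48.8)(0.245)² = 1.465 kg·m².
The net torque has magnitude 6.51 N·m, opposing ω.
|α| = τ/I = 6.510/1.465 = 4.445 rad/s² (deceleration).
ω² = ω₀² − 2|α|θ with ω = 0 ⇒ θ = ω₀²/(2|α|) = 1361 rad = 216.6 rev.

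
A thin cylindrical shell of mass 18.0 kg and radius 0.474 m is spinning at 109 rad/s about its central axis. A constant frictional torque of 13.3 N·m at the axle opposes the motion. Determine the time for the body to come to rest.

t ≈ 33.1 s

I = MR² = (18.0)(0.474)² = 4.044 kg·m².
The net torque has magnitude 13.3 N·m, opposing ω.
|α| = τ/I = 13.30/4.044 = 3.289 rad/s² (deceleration).
0 = ω₀ − |α|t ⇒ t = ω₀/|α| = 109/3.289 = 33.14 s.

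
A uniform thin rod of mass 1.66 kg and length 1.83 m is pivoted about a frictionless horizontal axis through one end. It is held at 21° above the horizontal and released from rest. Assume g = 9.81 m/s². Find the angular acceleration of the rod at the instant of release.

α ≈ 7.51 rad/s²

About the pivot, I = (1/3)ML² = (1/3)(1.66)(1.83)² = 1.853 kg·m².
The weight acts at the center, a distance L/2 = 0.9150 m from the pivot; τ = Mg(L/2) cos 21° = 13.91 N·m.
α = τ/I = 13.91/1.853 = 7.507 rad/s².
(Equivalently α = (3g/(2L)) cos 21° = 7.507 rad/s².)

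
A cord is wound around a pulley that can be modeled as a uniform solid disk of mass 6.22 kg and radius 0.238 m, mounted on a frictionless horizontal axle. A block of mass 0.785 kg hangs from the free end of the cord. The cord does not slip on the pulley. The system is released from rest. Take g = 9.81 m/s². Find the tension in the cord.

T ≈ 6.15 N

I = ½MR² = (1/2)(6.22)(0.238)² = 0.1762 kg·m².
Block: mg − T = ma. Pulley: TR = Iα. No-slip: a = αR, so T = (I/R²)a = 3.110·a.
Then mg = (m + 3.110)a, so a = (0.785)(9.81)/(0.785 + 3.110) = 1.977 m/s².
T = 3.110·a = 6.149 N.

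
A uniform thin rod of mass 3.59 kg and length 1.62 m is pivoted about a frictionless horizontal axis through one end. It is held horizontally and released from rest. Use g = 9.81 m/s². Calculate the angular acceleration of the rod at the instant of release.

About the pivot, I = (1/3)ML² = (1/3)(3.59)(1.62)² = 3.141 kg·m².
The weight acts at the center, a distance L/2 = 0.8100 m from the pivot; τ = Mg(L/2) = 28.53 N·m.
α = τ/I = 28.53/3.141 = 9.083 rad/s².
(Equivalently α = (3g/(2L)) = 9.083 rad/s².)

α ≈ 9.08 rad/s²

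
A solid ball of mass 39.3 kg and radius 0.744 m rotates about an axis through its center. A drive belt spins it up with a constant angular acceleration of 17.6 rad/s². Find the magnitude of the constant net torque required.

τ ≈ 153 N·m

I = (2/5)MR² = (2/5)(39.3)(0.744)² = 8.702 kg·m².
τ = Iα = (8.702)(17.60) = 153.1 N·m.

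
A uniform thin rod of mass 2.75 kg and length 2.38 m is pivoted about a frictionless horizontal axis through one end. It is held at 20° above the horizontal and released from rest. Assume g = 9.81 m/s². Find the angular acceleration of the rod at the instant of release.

α ≈ 5.81 rad/s²

About the pivot, I = (1/3)ML² = (1/3)(2.75)(2.38)² = 5.192 kg·m².
The weight acts at the center, a distance L/2 = 1.190 m from the pivot; τ = Mg(L/2) cos 20° = 30.17 N·m.
α = τ/I = 30.17/5.192 = 5.810 rad/s².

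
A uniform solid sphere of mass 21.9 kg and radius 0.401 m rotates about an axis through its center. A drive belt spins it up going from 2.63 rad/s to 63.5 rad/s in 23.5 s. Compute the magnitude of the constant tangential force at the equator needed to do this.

F ≈ 9.10 N

I = (2/5)MR² = (2/5)(21.9)(0.401)² = 1.409 kg·m².
α = Δω/Δt = (63.5 − 2.63)/23.5 = 2.590 rad/s².
The required torque is τ = Iα = (1.409)(2.590) = 3.649 N·m.
A tangential force at the equator gives τ = FR, so F = τ/R = 3.649/0.401 = 9.099 N.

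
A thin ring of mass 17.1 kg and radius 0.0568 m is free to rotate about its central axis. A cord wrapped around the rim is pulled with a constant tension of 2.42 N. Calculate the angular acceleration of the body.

α ≈ 2.49 rad/s²

I = MR² = (17.1)(0.0568)² = 0.05517 kg·m².
τ = F R = (2.42)(0.0568) = 0.1375 N·m.
Newton's second law for rotation, τ = Iα, gives α = τ/I = 0.1375/0.05517 = 2.492 rad/s².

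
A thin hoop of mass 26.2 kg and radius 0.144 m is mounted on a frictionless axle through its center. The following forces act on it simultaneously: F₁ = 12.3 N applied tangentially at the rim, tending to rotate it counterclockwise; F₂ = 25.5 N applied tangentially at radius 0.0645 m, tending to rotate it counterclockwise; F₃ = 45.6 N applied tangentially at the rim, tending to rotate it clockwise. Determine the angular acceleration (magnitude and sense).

I = MR² = (26.2)(0.144)² = 0.5433 kg·m².
Taking counterclockwise as positive: τ₁ = +(12.3)(0.144) = +1.771 N·m; τ₂ = +(25.5)(0.0645) = +1.645 N·m; τ₃ = −(45.6)(0.144) = −6.566 N·m.
Net torque τ = -3.150 N·m.
α = τ/I = -3.150/0.5433 = -5.799 rad/s².

α ≈ 5.80 rad/s², clockwise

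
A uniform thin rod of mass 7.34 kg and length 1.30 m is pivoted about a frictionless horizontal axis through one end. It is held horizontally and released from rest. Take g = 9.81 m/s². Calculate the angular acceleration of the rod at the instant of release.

α ≈ 11.3 rad/s²

About the pivot, I = (1/3)ML² = (1/3)(7.34)(1.30)² = 4.135 kg·m².
The weight acts at the center, a distance L/2 = 0.6500 m from the pivot; τ = Mg(L/2) = 46.80 N·m.
α = τ/I = 46.80/4.135 = 11.32 rad/s².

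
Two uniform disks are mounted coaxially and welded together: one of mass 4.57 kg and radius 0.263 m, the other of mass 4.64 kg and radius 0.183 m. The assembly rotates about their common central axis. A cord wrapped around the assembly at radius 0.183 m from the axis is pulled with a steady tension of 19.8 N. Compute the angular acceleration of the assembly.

α ≈ 15.4 rad/s²

I = ½M₁R₁² + ½M₂R₂² = ½(4.57)(0.263)² + ½(4.64)(0.183)² = 0.2357 kg·m².
τ = F r = (19.8)(0.183) = 3.623 N·m.
α = τ/I = 3.623/0.2357 = 15.37 rad/s².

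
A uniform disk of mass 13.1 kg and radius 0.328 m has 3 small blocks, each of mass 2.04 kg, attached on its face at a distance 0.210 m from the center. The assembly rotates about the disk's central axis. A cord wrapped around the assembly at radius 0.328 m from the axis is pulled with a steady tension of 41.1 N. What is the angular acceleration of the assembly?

I_disk = ½MR² = ½(13.1)(0.328)² = 0.7047 kg·m².
I_blocks = 3·m·r² = 3(2.04)(0.210)² = 0.2699 kg·m².
Total I = 0.9746 kg·m².
τ = F r = (41.1)(0.328) = 13.48 N·m.
α = τ/I = 13.48/0.9746 = 13.83 rad/s².

α ≈ 13.8 rad/s²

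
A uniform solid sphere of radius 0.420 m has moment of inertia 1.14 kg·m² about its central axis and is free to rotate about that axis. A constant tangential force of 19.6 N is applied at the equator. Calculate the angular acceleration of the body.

α ≈ 7.22 rad/s²

τ = F R = (19.6)(0.420) = 8.232 N·m.
From τ = Iα: α = 8.232/1.140 = 7.221 rad/s².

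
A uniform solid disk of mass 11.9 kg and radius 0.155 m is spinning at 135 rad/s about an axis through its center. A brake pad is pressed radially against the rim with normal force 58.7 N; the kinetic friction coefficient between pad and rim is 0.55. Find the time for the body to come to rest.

t ≈ 3.86 s

I = ½MR² = (1/2)(11.9)(0.155)² = 0.1429 kg·m².
Friction force f = μN = (0.55)(58.7) = 32.29 N at the rim; torque magnitude τ = fR = 5.004 N·m, opposing ω.
|α| = τ/I = 5.004/0.1429 = 35.01 rad/s² (deceleration).
0 = ω₀ − |α|t ⇒ t = ω₀/|α| = 135/35.01 = 3.856 s.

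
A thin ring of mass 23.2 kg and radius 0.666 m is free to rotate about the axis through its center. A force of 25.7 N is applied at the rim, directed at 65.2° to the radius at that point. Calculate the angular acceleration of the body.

I = MR² = (23.2)(0.666)² = 10.29 kg·m².
Only the tangential component produces torque: τ = F R sinθ = (25.7)(0.666) sin 65.2° = 15.54 N·m.
Newton's second law for rotation, τ = Iα, gives α = τ/I = 15.54/10.29 = 1.510 rad/s².

α ≈ 1.51 rad/s²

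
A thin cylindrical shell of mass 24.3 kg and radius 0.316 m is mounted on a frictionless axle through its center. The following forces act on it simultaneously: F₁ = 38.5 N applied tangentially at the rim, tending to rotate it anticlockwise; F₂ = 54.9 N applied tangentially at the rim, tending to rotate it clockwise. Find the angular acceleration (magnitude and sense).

α ≈ 2.14 rad/s², clockwise

I = MR² = (24.3)(0.316)² = 2.427 kg·m².
Taking anticlockwise as positive: τ₁ = +(38.5)(0.316) = +12.17 N·m; τ₂ = −(54.9)(0.316) = −17.35 N·m.
Net torque τ = -5.182 N·m.
α = τ/I = -5.182/2.427 = -2.136 rad/s².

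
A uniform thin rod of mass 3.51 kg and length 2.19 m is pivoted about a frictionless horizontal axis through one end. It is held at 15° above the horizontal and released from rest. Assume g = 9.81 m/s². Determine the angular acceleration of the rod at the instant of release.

About the pivot, I = (1/3)ML² = (1/3)(3.51)(2.19)² = 5.611 kg·m².
The weight acts at the center, a distance L/2 = 1.095 m from the pivot; τ = Mg(L/2) cos 15° = 36.42 N·m.
α = τ/I = 36.42/5.611 = 6.490 rad/s².
(Equivalently α = (3g/(2L)) cos 15° = 6.490 rad/s².)

α ≈ 6.49 rad/s²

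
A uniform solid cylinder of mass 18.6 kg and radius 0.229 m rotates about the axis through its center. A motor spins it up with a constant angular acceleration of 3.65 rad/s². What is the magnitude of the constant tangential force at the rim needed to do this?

F ≈ 7.77 N

I = ½MR² = (1/2)(18.6)(0.229)² = 0.4877 kg·m².
The required torque is τ = Iα = (0.4877)(3.650) = 1.780 N·m.
A tangential force at the rim gives τ = FR, so F = τ/R = 1.780/0.229 = 7.773 N.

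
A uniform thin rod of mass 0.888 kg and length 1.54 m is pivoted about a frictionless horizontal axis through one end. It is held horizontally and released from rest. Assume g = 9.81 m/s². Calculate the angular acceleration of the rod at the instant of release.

α ≈ 9.56 rad/s²

About the pivot, I = (1/3)ML² = (1/3)(0.888)(1.54)² = 0.7020 kg·m².
The weight acts at the center, a distance L/2 = 0.7700 m from the pivot; τ = Mg(L/2) = 6.708 N·m.
α = τ/I = 6.708/0.7020 = 9.555 rad/s².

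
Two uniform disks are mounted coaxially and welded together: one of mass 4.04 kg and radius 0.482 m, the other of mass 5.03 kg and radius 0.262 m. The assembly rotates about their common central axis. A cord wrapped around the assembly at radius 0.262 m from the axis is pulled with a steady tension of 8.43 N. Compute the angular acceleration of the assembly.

I = ½M₁R₁² + ½M₂R₂² = ½(4.04)(0.482)² + ½(5.03)(0.262)² = 0.6419 kg·m².
τ = F r = (8.43)(0.262) = 2.209 N·m.
α = τ/I = 2.209/0.6419 = 3.441 rad/s².

α ≈ 3.44 rad/s²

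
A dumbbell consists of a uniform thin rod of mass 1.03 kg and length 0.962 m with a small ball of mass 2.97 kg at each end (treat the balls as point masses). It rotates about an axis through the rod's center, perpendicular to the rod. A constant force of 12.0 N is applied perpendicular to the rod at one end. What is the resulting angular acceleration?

α ≈ 3.97 rad/s²

I_rod = (1/12)ML² = (1/12)(1.03)(0.962)² = 0.07943 kg·m².
I_balls = 2·m·(L/2)² = 2(2.97)(0.4810)² = 1.374 kg·m².
Total I = 1.454 kg·m².
τ = F·(L/2) = (12.0)(0.481) = 5.772 N·m.
α = τ/I = 5.772/1.454 = 3.971 rad/s².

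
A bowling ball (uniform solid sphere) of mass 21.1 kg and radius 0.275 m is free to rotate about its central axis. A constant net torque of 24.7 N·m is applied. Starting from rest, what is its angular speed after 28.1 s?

ω ≈ 1090 rad/s

I = (2/5)MR² = (2/5)(21.1)(0.275)² = 0.6383 kg·m².
α = τ/I = 24.7/0.6383 = 38.70 rad/s².
ω = ω₀ + αt = 0 + (38.70)(28.1) = 1087 rad/s.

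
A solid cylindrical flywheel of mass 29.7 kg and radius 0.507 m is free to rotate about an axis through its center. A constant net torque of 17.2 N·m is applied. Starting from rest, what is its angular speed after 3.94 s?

I = ½MR² = (1/2)(29.7)(0.507)² = 3.817 kg·m².
α = τ/I = 17.2/3.817 = 4.506 rad/s².
ω = ω₀ + αt = 0 + (4.506)(3.94) = 17.75 rad/s.

ω ≈ 17.8 rad/s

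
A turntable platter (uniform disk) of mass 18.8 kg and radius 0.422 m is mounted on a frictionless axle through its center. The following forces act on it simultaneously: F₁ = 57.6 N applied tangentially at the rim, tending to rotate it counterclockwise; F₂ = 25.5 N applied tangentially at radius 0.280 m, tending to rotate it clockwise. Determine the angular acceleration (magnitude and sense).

α ≈ 10.3 rad/s², counterclockwise

I = ½MR² = (1/2)(18.8)(0.422)² = 1.674 kg·m².
Taking counterclockwise as positive: τ₁ = +(57.6)(0.422) = +24.31 N·m; τ₂ = −(25.5)(0.280) = −7.140 N·m.
Net torque τ = 17.17 N·m.
α = τ/I = 17.17/1.674 = 10.26 rad/s².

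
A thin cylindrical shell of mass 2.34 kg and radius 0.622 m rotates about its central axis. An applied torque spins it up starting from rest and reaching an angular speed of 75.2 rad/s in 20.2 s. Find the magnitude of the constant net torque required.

I = MR² = (2.34)(0.622)² = 0.9053 kg·m².
α = Δω/Δt = (75.2 − 0)/20.2 = 3.723 rad/s².
τ = Iα = (0.9053)(3.723) = 3.370 N·m.

τ ≈ 3.37 N·m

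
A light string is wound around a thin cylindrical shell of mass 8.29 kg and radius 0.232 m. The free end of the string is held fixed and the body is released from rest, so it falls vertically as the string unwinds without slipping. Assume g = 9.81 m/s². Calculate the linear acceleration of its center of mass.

a ≈ 4.91 m/s²

Translation: Mg − T = Ma. Rotation about the center: TR = Iα with I = MR².
With a = αR: T = (I/R²)a = M a, so Mg = (1 + 1.000)Ma.
a = g/(1 + 1.000) = 9.81/2.000 = 4.905 m/s².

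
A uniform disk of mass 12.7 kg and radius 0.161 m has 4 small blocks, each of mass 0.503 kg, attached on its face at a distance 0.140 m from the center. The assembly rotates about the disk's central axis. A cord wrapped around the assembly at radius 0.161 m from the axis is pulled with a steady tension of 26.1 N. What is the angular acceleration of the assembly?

I_disk = ½MR² = ½(12.7)(0.161)² = 0.1646 kg·m².
I_blocks = 4·m·r² = 4(0.503)(0.140)² = 0.03944 kg·m².
Total I = 0.2040 kg·m².
τ = F r = (26.1)(0.161) = 4.202 N·m.
α = τ/I = 4.202/0.2040 = 20.60 rad/s².

α ≈ 20.6 rad/s²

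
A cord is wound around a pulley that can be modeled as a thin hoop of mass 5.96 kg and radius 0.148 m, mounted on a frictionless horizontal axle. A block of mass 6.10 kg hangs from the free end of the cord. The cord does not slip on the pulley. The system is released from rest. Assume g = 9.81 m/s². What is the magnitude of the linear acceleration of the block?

I = MR² = (5.96)(0.148)² = 0.1305 kg·m².
Block: mg − T = ma. Pulley: TR = Iα. No-slip: a = αR, so T = (I/R²)a = 5.960·a.
Then mg = (m + 5.960)a, so a = (6.10)(9.81)/(6.10 + 5.960) = 4.962 m/s².

a ≈ 4.96 m/s²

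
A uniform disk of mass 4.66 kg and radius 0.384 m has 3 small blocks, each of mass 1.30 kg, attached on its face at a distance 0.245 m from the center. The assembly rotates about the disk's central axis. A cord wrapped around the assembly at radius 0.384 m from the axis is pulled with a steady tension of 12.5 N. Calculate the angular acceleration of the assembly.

α ≈ 8.31 rad/s²

I_disk = ½MR² = ½(4.66)(0.384)² = 0.3436 kg·m².
I_blocks = 3·m·r² = 3(1.30)(0.245)² = 0.2341 kg·m².
Total I = 0.5777 kg·m².
τ = F r = (12.5)(0.384) = 4.800 N·m.
α = τ/I = 4.800/0.5777 = 8.309 rad/s².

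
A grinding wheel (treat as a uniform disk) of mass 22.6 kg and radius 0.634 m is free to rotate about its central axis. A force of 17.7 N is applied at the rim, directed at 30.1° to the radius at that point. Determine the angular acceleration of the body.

I = ½MR² = (1/2)(22.6)(0.634)² = 4.542 kg·m².
Only the tangential component produces torque: τ = F R sinθ = (17.7)(0.634) sin 30.1° = 5.628 N·m.
Newton's second law for rotation, τ = Iα, gives α = τ/I = 5.628/4.542 = 1.239 rad/s².

α ≈ 1.24 rad/s²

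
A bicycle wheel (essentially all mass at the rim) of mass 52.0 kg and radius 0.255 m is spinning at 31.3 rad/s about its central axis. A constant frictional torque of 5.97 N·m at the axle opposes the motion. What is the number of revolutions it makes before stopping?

I = MR² = (52.0)(0.255)² = 3.381 kg·m².
The net torque has magnitude 5.97 N·m, opposing ω.
|α| = τ/I = 5.970/3.381 = 1.766 rad/s² (deceleration).
ω² = ω₀² − 2|α|θ with ω = 0 ⇒ θ = ω₀²/(2|α|) = 277.4 rad = 44.16 rev.

≈ 44.2 revolutions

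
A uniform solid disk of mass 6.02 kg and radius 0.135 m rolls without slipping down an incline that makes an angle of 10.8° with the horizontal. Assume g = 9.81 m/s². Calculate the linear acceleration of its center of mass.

Translation along the incline: Mg sinθ − f = Ma.
Rotation about the center: fR = Iα with I = ½MR². No-slip gives a = αR, so f = (I/R²)a = (1/2)M a.
Substituting: Mg sinθ = (1 + 0.5000)Ma, so a = g sinθ/(1 + 0.5000) = (9.81) sin 10.8° / 1.500 = 1.225 m/s².

a ≈ 1.23 m/s²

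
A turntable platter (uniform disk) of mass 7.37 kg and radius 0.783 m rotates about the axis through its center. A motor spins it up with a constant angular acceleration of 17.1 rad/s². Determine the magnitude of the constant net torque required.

τ ≈ 38.6 N·m

I = ½MR² = (1/2)(7.37)(0.783)² = 2.259 kg·m².
τ = Iα = (2.259)(17.10) = 38.63 N·m.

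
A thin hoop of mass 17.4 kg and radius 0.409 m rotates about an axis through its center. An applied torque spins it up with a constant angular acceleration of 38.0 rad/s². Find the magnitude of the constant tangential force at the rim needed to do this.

I = MR² = (17.4)(0.409)² = 2.911 kg·m².
The required torque is τ = Iα = (2.911)(38.00) = 110.6 N·m.
A tangential force at the rim gives τ = FR, so F = τ/R = 110.6/0.409 = 270.4 N.

F ≈ 270 N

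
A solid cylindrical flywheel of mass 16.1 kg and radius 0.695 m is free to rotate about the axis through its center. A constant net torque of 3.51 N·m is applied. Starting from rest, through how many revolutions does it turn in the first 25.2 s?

I = ½MR² = (1/2)(16.1)(0.695)² = 3.888 kg·m².
α = τ/I = 3.51/3.888 = 0.9027 rad/s².
θ = ½αt² = ½(0.9027)(25.2)² = 286.6 rad.
Revolutions = θ/(2π) = 45.62.

≈ 45.6 revolutions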